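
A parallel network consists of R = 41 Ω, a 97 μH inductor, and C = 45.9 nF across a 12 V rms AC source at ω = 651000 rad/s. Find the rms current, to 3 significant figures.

338 mA

X_L = ωL = 63.1 Ω
X_C = 1/(ωC) = 33.5 Ω
Parallel: admittances add. Y = 1/R + 1/(jωL) + jωC
Y = (0.0244 + j0.0140) S
|Y| = 0.0281 S → |Z| = 1/|Y| = 35.5 Ω, ∠Z = −∠Y = -29.9°
I = V/|Z| = 12/35.5 = 338 mA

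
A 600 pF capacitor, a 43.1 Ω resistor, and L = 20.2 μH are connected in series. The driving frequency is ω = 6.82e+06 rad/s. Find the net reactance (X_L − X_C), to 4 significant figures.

-106.6 Ω

X_L = ωL = 137.8 Ω
X_C = 1/(ωC) = 244.4 Ω
X = 137.8 − 244.4 = -106.6 Ω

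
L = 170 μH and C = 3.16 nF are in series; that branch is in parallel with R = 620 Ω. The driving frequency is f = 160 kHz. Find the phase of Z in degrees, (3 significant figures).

-76.9°

ω = 2πf = 1.005e+06 rad/s
X_L = ωL = 171 Ω
X_C = 1/(ωC) = 315 Ω
Branch 1: Z₁ = R = 620 Ω
Branch 2 (series LC): Z₂ = j(X_L − X_C) = −j144 Ω
Parallel: Z = Z₁Z₂/(Z₁+Z₂), |Z| = 140 Ω, ∠Z = -76.9°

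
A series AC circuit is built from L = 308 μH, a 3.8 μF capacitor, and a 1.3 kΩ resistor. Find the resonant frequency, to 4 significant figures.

4.652 kHz

ω₀ = 1/√(LC) = 1/√(0.000308 × 3.8e-06) = 29230 rad/s
f₀ = ω₀/(2π) = 4.652 kHz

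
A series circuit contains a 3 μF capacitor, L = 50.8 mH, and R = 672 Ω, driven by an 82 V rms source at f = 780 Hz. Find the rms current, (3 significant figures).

ω = 2πf = 4901 rad/s
X_L = ωL = 249 Ω
X_C = 1/(ωC) = 68.0 Ω
Net reactance X = X_L − X_C = 181 Ω
Z = 672 + j181 Ω
|Z| = √(672² + 181²) = 696 Ω
I = V/|Z| = 82/696 = 118 mA

118 mA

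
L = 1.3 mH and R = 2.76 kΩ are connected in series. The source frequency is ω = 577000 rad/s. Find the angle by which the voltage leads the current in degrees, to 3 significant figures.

X_L = ωL = 750 Ω
Z = 2760 + j750 Ω
|Z| = √(2760² + 750²) = 2860 Ω
∠Z = arctan(750/2760) = 15.2°

15.2°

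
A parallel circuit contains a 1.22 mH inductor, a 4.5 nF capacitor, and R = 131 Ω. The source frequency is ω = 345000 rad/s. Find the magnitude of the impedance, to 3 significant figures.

X_L = ωL = 421 Ω
X_C = 1/(ωC) = 644 Ω
Parallel: admittances add. Y = 1/R + 1/(jωL) + jωC
Y = (0.00763 − j0.000823) S
|Y| = 0.00768 S → |Z| = 1/|Y| = 130 Ω, ∠Z = −∠Y = 6.16°

130 Ω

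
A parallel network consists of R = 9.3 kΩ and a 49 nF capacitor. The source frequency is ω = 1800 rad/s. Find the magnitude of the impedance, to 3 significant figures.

X_C = 1/(ωC) = 11300 Ω
Parallel: admittances add. Y = 1/R + jωC
Y = (0.000108 + j8.82e-05) S
|Y| = 0.000139 S → |Z| = 1/|Y| = 7190 Ω, ∠Z = −∠Y = -39.4°

7190 Ω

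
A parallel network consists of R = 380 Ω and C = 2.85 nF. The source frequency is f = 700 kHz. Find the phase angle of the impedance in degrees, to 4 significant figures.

ω = 2πf = 4.398e+06 rad/s
X_C = 1/(ωC) = 79.78 Ω
Parallel: admittances add. Y = 1/R + jωC
Y = (0.002632 + j0.01253) S
|Y| = 0.01281 S → |Z| = 1/|Y| = 78.07 Ω, ∠Z = −∠Y = -78.14°

-78.14°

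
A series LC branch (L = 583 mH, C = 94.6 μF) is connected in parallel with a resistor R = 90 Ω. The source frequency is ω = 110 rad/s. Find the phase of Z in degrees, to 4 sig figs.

-70.44°

X_L = ωL = 64.13 Ω
X_C = 1/(ωC) = 96.10 Ω
Branch 1: Z₁ = R = 90.00 Ω
Branch 2 (series LC): Z₂ = j(X_L − X_C) = −j31.97 Ω
Parallel: Z = Z₁Z₂/(Z₁+Z₂), |Z| = 30.12 Ω, ∠Z = -70.44°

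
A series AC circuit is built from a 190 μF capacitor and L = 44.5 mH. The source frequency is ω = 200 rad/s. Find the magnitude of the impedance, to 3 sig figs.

17.4 Ω

X_L = ωL = 8.90 Ω
X_C = 1/(ωC) = 26.3 Ω
Net reactance X = X_L − X_C = -17.4 Ω
Z = − j17.4 Ω
|Z| = √(0² + 17.4²) = 17.4 Ω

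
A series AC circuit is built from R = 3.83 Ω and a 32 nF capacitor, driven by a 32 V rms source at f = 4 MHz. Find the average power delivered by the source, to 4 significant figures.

ω = 2πf = 2.513e+07 rad/s
X_C = 1/(ωC) = 1.243 Ω
Z = 3.830 − j1.243 Ω
|Z| = √(3.830² + 1.243²) = 4.027 Ω
∠Z = arctan(-1.243/3.830) = -17.99°
I = V/|Z| = 7.947 A
P = VI cos φ = 32 × 7.947 × cos(-17.99°) = 241.9 W

241.9 W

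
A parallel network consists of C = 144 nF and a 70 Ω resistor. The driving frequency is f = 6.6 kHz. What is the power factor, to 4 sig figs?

0.9226

ω = 2πf = 41470 rad/s
X_C = 1/(ωC) = 167.5 Ω
Parallel: admittances add. Y = 1/R + jωC
Y = (0.01429 + j0.005972) S
|Y| = 0.01548 S → |Z| = 1/|Y| = 64.58 Ω, ∠Z = −∠Y = -22.69°
cos φ = cos(-22.69°) = 0.9226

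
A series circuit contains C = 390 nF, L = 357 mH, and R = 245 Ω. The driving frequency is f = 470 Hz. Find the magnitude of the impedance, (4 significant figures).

ω = 2πf = 2953 rad/s
X_L = ωL = 1054 Ω
X_C = 1/(ωC) = 868.3 Ω
Net reactance X = X_L − X_C = 186.0 Ω
Z = 245.0 + j186.0 Ω
|Z| = √(245.0² + 186.0²) = 307.6 Ω

307.6 Ω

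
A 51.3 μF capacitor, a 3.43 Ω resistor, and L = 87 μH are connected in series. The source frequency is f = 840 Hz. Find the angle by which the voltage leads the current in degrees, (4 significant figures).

ω = 2πf = 5278 rad/s
X_L = ωL = 0.4592 Ω
X_C = 1/(ωC) = 3.693 Ω
Net reactance X = X_L − X_C = -3.234 Ω
Z = 3.430 − j3.234 Ω
|Z| = √(3.430² + 3.234²) = 4.714 Ω
∠Z = arctan(-3.234/3.430) = -43.32°

-43.32°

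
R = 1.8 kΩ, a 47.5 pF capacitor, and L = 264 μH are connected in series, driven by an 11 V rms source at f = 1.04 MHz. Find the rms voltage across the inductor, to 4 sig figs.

ω = 2πf = 6.535e+06 rad/s
X_L = ωL = 1725 Ω
X_C = 1/(ωC) = 3222 Ω
Net reactance X = X_L − X_C = -1497 Ω
Z = 1800 − j1497 Ω
|Z| = √(1800² + 1497²) = 2341 Ω
I = V/|Z| = 4.699 mA
V_L = I·|Z_L| = 0.004699 × 1725 = 8.106 V

8.106 V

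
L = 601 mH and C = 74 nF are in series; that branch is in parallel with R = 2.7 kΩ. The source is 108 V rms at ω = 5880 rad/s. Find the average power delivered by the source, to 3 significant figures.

4.32 W

X_L = ωL = 3530 Ω
X_C = 1/(ωC) = 2300 Ω
Branch 1: Z₁ = R = 2700 Ω
Branch 2 (series LC): Z₂ = j(X_L − X_C) = j1240 Ω
Parallel: Z = Z₁Z₂/(Z₁+Z₂), |Z| = 1120 Ω, ∠Z = 65.4°
I = V/|Z| = 96.1 mA
P = VI cos φ = 108 × 0.0961 × cos(65.4°) = 4.32 W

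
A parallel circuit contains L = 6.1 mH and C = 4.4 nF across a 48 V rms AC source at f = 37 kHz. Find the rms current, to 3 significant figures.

ω = 2πf = 232500 rad/s
X_L = ωL = 1420 Ω
X_C = 1/(ωC) = 978 Ω
Parallel: admittances add. Y = 1/(jωL) + jωC
Y = (0 + j0.000318) S
|Y| = 0.000318 S → |Z| = 1/|Y| = 3150 Ω, ∠Z = −∠Y = -90.0°
I = V/|Z| = 48/3150 = 15.3 mA

15.3 mA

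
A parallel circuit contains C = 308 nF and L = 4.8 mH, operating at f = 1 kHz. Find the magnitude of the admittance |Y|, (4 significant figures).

31.22 mS

ω = 2πf = 6283 rad/s
X_L = ωL = 30.16 Ω
X_C = 1/(ωC) = 516.7 Ω
Parallel: admittances add. Y = 1/(jωL) + jωC
Y = (0 − j0.03122) S
|Y| = 0.03122 S → |Z| = 1/|Y| = 32.03 Ω, ∠Z = −∠Y = 90.00°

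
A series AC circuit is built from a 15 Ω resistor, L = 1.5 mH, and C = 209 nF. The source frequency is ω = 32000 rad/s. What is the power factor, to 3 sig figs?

0.146

X_L = ωL = 48.0 Ω
X_C = 1/(ωC) = 150 Ω
Net reactance X = X_L − X_C = -102 Ω
Z = 15.0 − j102 Ω
|Z| = √(15.0² + 102²) = 103 Ω
∠Z = arctan(-102/15.0) = -81.6°
cos φ = cos(-81.6°) = 0.146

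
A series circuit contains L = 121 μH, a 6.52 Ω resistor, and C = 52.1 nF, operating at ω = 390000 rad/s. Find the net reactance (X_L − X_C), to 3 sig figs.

-2.03 Ω

X_L = ωL = 47.2 Ω
X_C = 1/(ωC) = 49.2 Ω
X = 47.2 − 49.2 = -2.03 Ω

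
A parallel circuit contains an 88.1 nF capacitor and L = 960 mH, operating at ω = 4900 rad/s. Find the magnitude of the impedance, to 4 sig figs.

X_L = ωL = 4704 Ω
X_C = 1/(ωC) = 2316 Ω
Parallel: admittances add. Y = 1/(jωL) + jωC
Y = (0 + j0.0002191) S
|Y| = 0.0002191 S → |Z| = 1/|Y| = 4564 Ω, ∠Z = −∠Y = -90.00°

4564 Ω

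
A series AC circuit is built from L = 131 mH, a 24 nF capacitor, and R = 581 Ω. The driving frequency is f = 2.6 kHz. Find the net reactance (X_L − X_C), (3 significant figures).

-411 Ω

ω = 2πf = 16340 rad/s
X_L = ωL = 2140 Ω
X_C = 1/(ωC) = 2550 Ω
X = 2140 − 2550 = -411 Ω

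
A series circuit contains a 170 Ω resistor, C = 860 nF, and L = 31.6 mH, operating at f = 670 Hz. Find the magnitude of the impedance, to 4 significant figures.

222.3 Ω

ω = 2πf = 4210 rad/s
X_L = ωL = 133.0 Ω
X_C = 1/(ωC) = 276.2 Ω
Net reactance X = X_L − X_C = -143.2 Ω
Z = 170.0 − j143.2 Ω
|Z| = √(170.0² + 143.2²) = 222.3 Ω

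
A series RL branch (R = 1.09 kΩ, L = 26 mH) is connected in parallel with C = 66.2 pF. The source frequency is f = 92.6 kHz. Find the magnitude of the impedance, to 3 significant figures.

ω = 2πf = 581800 rad/s
X_L = ωL = 15100 Ω
X_C = 1/(ωC) = 26000 Ω
Branch 1 (R+jX_L): Z₁ = 1090 + j15100 Ω, |Z₁| = 15200 Ω
Branch 2 (−jX_C): Z₂ = −j26000 Ω
Parallel: Z = Z₁Z₂/(Z₁+Z₂), |Z| = 36200 Ω, ∠Z = 80.1°

36200 Ω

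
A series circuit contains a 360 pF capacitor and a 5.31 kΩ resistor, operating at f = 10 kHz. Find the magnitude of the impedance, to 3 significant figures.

ω = 2πf = 62830 rad/s
X_C = 1/(ωC) = 44200 Ω
Z = 5310 − j44200 Ω
|Z| = √(5310² + 44200²) = 44500 Ω

44500 Ω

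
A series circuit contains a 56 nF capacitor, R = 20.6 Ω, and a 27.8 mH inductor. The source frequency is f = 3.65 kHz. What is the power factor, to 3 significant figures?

ω = 2πf = 22930 rad/s
X_L = ωL = 638 Ω
X_C = 1/(ωC) = 779 Ω
Net reactance X = X_L − X_C = -141 Ω
Z = 20.6 − j141 Ω
|Z| = √(20.6² + 141²) = 143 Ω
∠Z = arctan(-141/20.6) = -81.7°
cos φ = cos(-81.7°) = 0.144

0.144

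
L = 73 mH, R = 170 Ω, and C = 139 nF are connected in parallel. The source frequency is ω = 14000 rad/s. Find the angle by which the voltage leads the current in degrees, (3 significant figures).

-9.34°

X_L = ωL = 1020 Ω
X_C = 1/(ωC) = 514 Ω
Parallel: admittances add. Y = 1/R + 1/(jωL) + jωC
Y = (0.00588 + j0.000968) S
|Y| = 0.00596 S → |Z| = 1/|Y| = 168 Ω, ∠Z = −∠Y = -9.34°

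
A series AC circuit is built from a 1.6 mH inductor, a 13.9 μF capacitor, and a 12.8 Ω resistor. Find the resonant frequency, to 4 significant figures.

1.067 kHz

ω₀ = 1/√(LC) = 1/√(0.0016 × 1.39e-05) = 6706 rad/s
f₀ = ω₀/(2π) = 1.067 kHz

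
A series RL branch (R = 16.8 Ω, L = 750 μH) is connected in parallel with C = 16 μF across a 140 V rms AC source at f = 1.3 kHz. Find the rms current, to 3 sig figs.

ω = 2πf = 8168 rad/s
X_L = ωL = 6.13 Ω
X_C = 1/(ωC) = 7.65 Ω
Branch 1 (R+jX_L): Z₁ = 16.8 + j6.13 Ω, |Z₁| = 17.9 Ω
Branch 2 (−jX_C): Z₂ = −j7.65 Ω
Parallel: Z = Z₁Z₂/(Z₁+Z₂), |Z| = 8.11 Ω, ∠Z = -64.8°
I = V/|Z| = 140/8.11 = 17.3 A

17.3 A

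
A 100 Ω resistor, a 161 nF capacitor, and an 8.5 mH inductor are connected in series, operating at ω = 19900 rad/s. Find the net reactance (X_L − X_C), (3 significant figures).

X_L = ωL = 169 Ω
X_C = 1/(ωC) = 312 Ω
X = 169 − 312 = -143 Ω

-143 Ω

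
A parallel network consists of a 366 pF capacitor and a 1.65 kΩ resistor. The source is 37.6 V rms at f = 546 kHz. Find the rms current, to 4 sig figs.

ω = 2πf = 3.431e+06 rad/s
X_C = 1/(ωC) = 796.4 Ω
Parallel: admittances add. Y = 1/R + jωC
Y = (0.0006061 + j0.001256) S
|Y| = 0.001394 S → |Z| = 1/|Y| = 717.2 Ω, ∠Z = −∠Y = -64.23°
I = V/|Z| = 37.6/717.2 = 52.42 mA

52.42 mA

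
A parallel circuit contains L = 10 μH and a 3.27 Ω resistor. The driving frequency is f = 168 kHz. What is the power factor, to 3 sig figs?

ω = 2πf = 1.056e+06 rad/s
X_L = ωL = 10.6 Ω
Parallel: admittances add. Y = 1/R + 1/(jωL)
Y = (0.306 − j0.0947) S
|Y| = 0.320 S → |Z| = 1/|Y| = 3.12 Ω, ∠Z = −∠Y = 17.2°
cos φ = cos(17.2°) = 0.955

0.955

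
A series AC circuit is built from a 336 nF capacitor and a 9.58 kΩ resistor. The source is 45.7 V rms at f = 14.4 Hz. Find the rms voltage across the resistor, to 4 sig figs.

ω = 2πf = 90.48 rad/s
X_C = 1/(ωC) = 32890 Ω
Z = 9580 − j32890 Ω
|Z| = √(9580² + 32890²) = 34260 Ω
I = V/|Z| = 1.334 mA
V_R = I·|Z_R| = 0.001334 × 9580 = 12.78 V

12.78 V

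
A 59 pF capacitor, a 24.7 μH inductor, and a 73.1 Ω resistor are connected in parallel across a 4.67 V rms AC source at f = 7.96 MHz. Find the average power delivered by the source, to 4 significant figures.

298.3 mW

ω = 2πf = 5.001e+07 rad/s
X_L = ωL = 1235 Ω
X_C = 1/(ωC) = 338.9 Ω
Parallel: admittances add. Y = 1/R + 1/(jωL) + jωC
Y = (0.01368 + j0.002141) S
|Y| = 0.01385 S → |Z| = 1/|Y| = 72.22 Ω, ∠Z = −∠Y = -8.896°
I = V/|Z| = 64.66 mA
P = VI cos φ = 4.67 × 0.06466 × cos(-8.896°) = 298.3 mW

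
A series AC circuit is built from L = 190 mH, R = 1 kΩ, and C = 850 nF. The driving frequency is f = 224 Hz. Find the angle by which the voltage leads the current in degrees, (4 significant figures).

ω = 2πf = 1407 rad/s
X_L = ωL = 267.4 Ω
X_C = 1/(ωC) = 835.9 Ω
Net reactance X = X_L − X_C = -568.5 Ω
Z = 1000 − j568.5 Ω
|Z| = √(1000² + 568.5²) = 1150 Ω
∠Z = arctan(-568.5/1000) = -29.62°

-29.62°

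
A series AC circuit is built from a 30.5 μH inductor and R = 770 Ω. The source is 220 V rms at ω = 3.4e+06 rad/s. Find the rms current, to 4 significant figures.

X_L = ωL = 103.7 Ω
Z = 770.0 + j103.7 Ω
|Z| = √(770.0² + 103.7²) = 777.0 Ω
I = V/|Z| = 220/777.0 = 283.2 mA

283.2 mA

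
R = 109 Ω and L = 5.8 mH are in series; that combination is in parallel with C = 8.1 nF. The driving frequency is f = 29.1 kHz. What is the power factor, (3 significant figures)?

0.172

ω = 2πf = 182800 rad/s
X_L = ωL = 1060 Ω
X_C = 1/(ωC) = 675 Ω
Branch 1 (R+jX_L): Z₁ = 109 + j1060 Ω, |Z₁| = 1070 Ω
Branch 2 (−jX_C): Z₂ = −j675 Ω
Parallel: Z = Z₁Z₂/(Z₁+Z₂), |Z| = 1800 Ω, ∠Z = -80.1°
cos φ = cos(-80.1°) = 0.172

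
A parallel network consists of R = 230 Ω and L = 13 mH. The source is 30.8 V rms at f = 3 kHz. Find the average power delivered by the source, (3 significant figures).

ω = 2πf = 18850 rad/s
X_L = ωL = 245 Ω
Parallel: admittances add. Y = 1/R + 1/(jωL)
Y = (0.00435 − j0.00408) S
|Y| = 0.00596 S → |Z| = 1/|Y| = 168 Ω, ∠Z = −∠Y = 43.2°
I = V/|Z| = 184 mA
P = VI cos φ = 30.8 × 0.184 × cos(43.2°) = 4.12 W

4.12 W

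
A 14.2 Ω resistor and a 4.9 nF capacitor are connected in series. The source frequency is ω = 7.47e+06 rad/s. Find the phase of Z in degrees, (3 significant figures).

-62.5°

X_C = 1/(ωC) = 27.3 Ω
Z = 14.2 − j27.3 Ω
|Z| = √(14.2² + 27.3²) = 30.8 Ω
∠Z = arctan(-27.3/14.2) = -62.5°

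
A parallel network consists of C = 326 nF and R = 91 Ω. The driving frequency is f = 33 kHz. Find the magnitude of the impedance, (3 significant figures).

14.6 Ω

ω = 2πf = 207300 rad/s
X_C = 1/(ωC) = 14.8 Ω
Parallel: admittances add. Y = 1/R + jωC
Y = (0.0110 + j0.0676) S
|Y| = 0.0685 S → |Z| = 1/|Y| = 14.6 Ω, ∠Z = −∠Y = -80.8°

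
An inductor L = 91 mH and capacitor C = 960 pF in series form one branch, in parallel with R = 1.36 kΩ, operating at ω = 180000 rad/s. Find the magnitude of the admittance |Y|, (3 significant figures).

X_L = ωL = 16400 Ω
X_C = 1/(ωC) = 5790 Ω
Branch 1: Z₁ = R = 1360 Ω
Branch 2 (series LC): Z₂ = j(X_L − X_C) = j10600 Ω
Parallel: Z = Z₁Z₂/(Z₁+Z₂), |Z| = 1350 Ω, ∠Z = 7.32°
|Y| = 1/|Z| = 741 μS

741 μS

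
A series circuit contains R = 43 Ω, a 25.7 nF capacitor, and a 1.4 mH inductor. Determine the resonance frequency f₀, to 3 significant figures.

26.5 kHz

ω₀ = 1/√(LC) = 1/√(0.0014 × 2.57e-08) = 166700 rad/s
f₀ = ω₀/(2π) = 26.5 kHz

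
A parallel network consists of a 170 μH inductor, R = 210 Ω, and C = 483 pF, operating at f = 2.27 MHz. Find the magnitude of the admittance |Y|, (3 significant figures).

ω = 2πf = 1.426e+07 rad/s
X_L = ωL = 2420 Ω
X_C = 1/(ωC) = 145 Ω
Parallel: admittances add. Y = 1/R + 1/(jωL) + jωC
Y = (0.00476 + j0.00648) S
|Y| = 0.00804 S → |Z| = 1/|Y| = 124 Ω, ∠Z = −∠Y = -53.7°

8.04 mS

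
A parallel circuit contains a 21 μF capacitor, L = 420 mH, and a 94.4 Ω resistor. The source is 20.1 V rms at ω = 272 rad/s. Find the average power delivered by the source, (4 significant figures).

X_L = ωL = 114.2 Ω
X_C = 1/(ωC) = 175.1 Ω
Parallel: admittances add. Y = 1/R + 1/(jωL) + jωC
Y = (0.01059 − j0.003042) S
|Y| = 0.01102 S → |Z| = 1/|Y| = 90.73 Ω, ∠Z = −∠Y = 16.02°
I = V/|Z| = 221.5 mA
P = VI cos φ = 20.1 × 0.2215 × cos(16.02°) = 4.280 W

4.280 W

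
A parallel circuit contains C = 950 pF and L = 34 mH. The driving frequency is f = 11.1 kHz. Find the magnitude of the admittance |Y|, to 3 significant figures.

355 μS

ω = 2πf = 69740 rad/s
X_L = ωL = 2370 Ω
X_C = 1/(ωC) = 15100 Ω
Parallel: admittances add. Y = 1/(jωL) + jωC
Y = (0 − j0.000355) S
|Y| = 0.000355 S → |Z| = 1/|Y| = 2810 Ω, ∠Z = −∠Y = 90.0°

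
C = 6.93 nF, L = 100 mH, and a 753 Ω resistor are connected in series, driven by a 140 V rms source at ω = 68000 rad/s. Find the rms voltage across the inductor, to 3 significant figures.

201 V

X_L = ωL = 6800 Ω
X_C = 1/(ωC) = 2120 Ω
Net reactance X = X_L − X_C = 4680 Ω
Z = 753 + j4680 Ω
|Z| = √(753² + 4680²) = 4740 Ω
I = V/|Z| = 29.5 mA
V_L = I·|Z_L| = 0.0295 × 6800 = 201 V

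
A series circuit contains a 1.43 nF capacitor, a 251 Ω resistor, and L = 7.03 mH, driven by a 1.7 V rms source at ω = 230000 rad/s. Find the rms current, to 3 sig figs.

X_L = ωL = 1620 Ω
X_C = 1/(ωC) = 3040 Ω
Net reactance X = X_L − X_C = -1420 Ω
Z = 251 − j1420 Ω
|Z| = √(251² + 1420²) = 1450 Ω
I = V/|Z| = 1.7/1450 = 1.18 mA

1.18 mA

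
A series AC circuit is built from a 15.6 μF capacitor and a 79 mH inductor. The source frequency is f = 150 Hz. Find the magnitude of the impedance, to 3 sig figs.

6.44 Ω

ω = 2πf = 942.5 rad/s
X_L = ωL = 74.5 Ω
X_C = 1/(ωC) = 68.0 Ω
Net reactance X = X_L − X_C = 6.44 Ω
Z = j6.44 Ω
|Z| = √(0² + 6.44²) = 6.44 Ω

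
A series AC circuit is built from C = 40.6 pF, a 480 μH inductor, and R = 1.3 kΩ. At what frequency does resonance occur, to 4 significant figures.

1.140 MHz

ω₀ = 1/√(LC) = 1/√(0.00048 × 4.06e-11) = 7.163e+06 rad/s
f₀ = ω₀/(2π) = 1.140 MHz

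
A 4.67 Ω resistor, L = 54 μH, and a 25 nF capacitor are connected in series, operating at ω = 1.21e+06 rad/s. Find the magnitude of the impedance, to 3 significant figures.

32.6 Ω

X_L = ωL = 65.3 Ω
X_C = 1/(ωC) = 33.1 Ω
Net reactance X = X_L − X_C = 32.3 Ω
Z = 4.67 + j32.3 Ω
|Z| = √(4.67² + 32.3²) = 32.6 Ω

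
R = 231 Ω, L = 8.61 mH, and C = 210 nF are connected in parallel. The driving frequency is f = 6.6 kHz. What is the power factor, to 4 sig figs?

0.5911

ω = 2πf = 41470 rad/s
X_L = ωL = 357.0 Ω
X_C = 1/(ωC) = 114.8 Ω
Parallel: admittances add. Y = 1/R + 1/(jωL) + jωC
Y = (0.004329 + j0.005908) S
|Y| = 0.007324 S → |Z| = 1/|Y| = 136.5 Ω, ∠Z = −∠Y = -53.77°
cos φ = cos(-53.77°) = 0.5911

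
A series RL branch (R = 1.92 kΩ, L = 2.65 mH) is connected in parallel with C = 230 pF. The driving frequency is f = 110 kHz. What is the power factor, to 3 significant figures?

0.938

ω = 2πf = 691200 rad/s
X_L = ωL = 1830 Ω
X_C = 1/(ωC) = 6290 Ω
Branch 1 (R+jX_L): Z₁ = 1920 + j1830 Ω, |Z₁| = 2650 Ω
Branch 2 (−jX_C): Z₂ = −j6290 Ω
Parallel: Z = Z₁Z₂/(Z₁+Z₂), |Z| = 3440 Ω, ∠Z = 20.4°
cos φ = cos(20.4°) = 0.938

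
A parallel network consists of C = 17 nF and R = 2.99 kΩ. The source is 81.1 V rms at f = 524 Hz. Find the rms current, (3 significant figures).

ω = 2πf = 3292 rad/s
X_C = 1/(ωC) = 17900 Ω
Parallel: admittances add. Y = 1/R + jωC
Y = (0.000334 + j5.6e-05) S
|Y| = 0.000339 S → |Z| = 1/|Y| = 2950 Ω, ∠Z = −∠Y = -9.50°
I = V/|Z| = 81.1/2950 = 27.5 mA

27.5 mA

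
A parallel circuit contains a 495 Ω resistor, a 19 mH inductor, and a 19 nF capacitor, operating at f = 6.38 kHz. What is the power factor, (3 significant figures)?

ω = 2πf = 40090 rad/s
X_L = ωL = 762 Ω
X_C = 1/(ωC) = 1310 Ω
Parallel: admittances add. Y = 1/R + 1/(jωL) + jωC
Y = (0.00202 − j0.000551) S
|Y| = 0.00209 S → |Z| = 1/|Y| = 478 Ω, ∠Z = −∠Y = 15.3°
cos φ = cos(15.3°) = 0.965

0.965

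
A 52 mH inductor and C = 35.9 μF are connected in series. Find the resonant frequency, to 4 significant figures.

ω₀ = 1/√(LC) = 1/√(0.052 × 3.59e-05) = 731.9 rad/s
f₀ = ω₀/(2π) = 116.5 Hz

116.5 Hz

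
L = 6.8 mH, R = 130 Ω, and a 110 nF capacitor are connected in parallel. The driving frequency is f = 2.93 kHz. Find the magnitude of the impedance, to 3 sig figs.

ω = 2πf = 18410 rad/s
X_L = ωL = 125 Ω
X_C = 1/(ωC) = 494 Ω
Parallel: admittances add. Y = 1/R + 1/(jωL) + jωC
Y = (0.00769 − j0.00596) S
|Y| = 0.00973 S → |Z| = 1/|Y| = 103 Ω, ∠Z = −∠Y = 37.8°

103 Ω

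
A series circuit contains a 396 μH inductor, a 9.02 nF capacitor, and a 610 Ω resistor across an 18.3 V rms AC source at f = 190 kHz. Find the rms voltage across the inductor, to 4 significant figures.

ω = 2πf = 1.194e+06 rad/s
X_L = ωL = 472.7 Ω
X_C = 1/(ωC) = 92.87 Ω
Net reactance X = X_L − X_C = 379.9 Ω
Z = 610.0 + j379.9 Ω
|Z| = √(610.0² + 379.9²) = 718.6 Ω
I = V/|Z| = 25.47 mA
V_L = I·|Z_L| = 0.02547 × 472.7 = 12.04 V

12.04 V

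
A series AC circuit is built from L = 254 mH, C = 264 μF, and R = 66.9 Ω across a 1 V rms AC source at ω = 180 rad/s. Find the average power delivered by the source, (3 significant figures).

X_L = ωL = 45.7 Ω
X_C = 1/(ωC) = 21.0 Ω
Net reactance X = X_L − X_C = 24.7 Ω
Z = 66.9 + j24.7 Ω
|Z| = √(66.9² + 24.7²) = 71.3 Ω
∠Z = arctan(24.7/66.9) = 20.2°
I = V/|Z| = 14.0 mA
P = VI cos φ = 1 × 0.0140 × cos(20.2°) = 13.2 mW

13.2 mW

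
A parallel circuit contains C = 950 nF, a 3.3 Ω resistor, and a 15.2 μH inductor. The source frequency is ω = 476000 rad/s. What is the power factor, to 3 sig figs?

0.694

X_L = ωL = 7.24 Ω
X_C = 1/(ωC) = 2.21 Ω
Parallel: admittances add. Y = 1/R + 1/(jωL) + jωC
Y = (0.303 + j0.314) S
|Y| = 0.436 S → |Z| = 1/|Y| = 2.29 Ω, ∠Z = −∠Y = -46.0°
cos φ = cos(-46.0°) = 0.694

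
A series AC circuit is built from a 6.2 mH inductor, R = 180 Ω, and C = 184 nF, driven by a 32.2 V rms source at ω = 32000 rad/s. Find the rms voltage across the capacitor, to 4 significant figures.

X_L = ωL = 198.4 Ω
X_C = 1/(ωC) = 169.8 Ω
Net reactance X = X_L − X_C = 28.56 Ω
Z = 180.0 + j28.56 Ω
|Z| = √(180.0² + 28.56²) = 182.3 Ω
I = V/|Z| = 176.7 mA
V_C = I·|Z_C| = 0.1767 × 169.8 = 30.01 V

30.01 V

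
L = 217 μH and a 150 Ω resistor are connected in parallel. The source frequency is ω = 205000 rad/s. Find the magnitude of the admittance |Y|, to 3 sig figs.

X_L = ωL = 44.5 Ω
Parallel: admittances add. Y = 1/R + 1/(jωL)
Y = (0.00667 − j0.0225) S
|Y| = 0.0234 S → |Z| = 1/|Y| = 42.6 Ω, ∠Z = −∠Y = 73.5°

23.4 mS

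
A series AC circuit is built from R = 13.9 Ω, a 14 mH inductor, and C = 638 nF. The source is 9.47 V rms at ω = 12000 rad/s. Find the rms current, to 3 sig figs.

X_L = ωL = 168 Ω
X_C = 1/(ωC) = 131 Ω
Net reactance X = X_L − X_C = 37.4 Ω
Z = 13.9 + j37.4 Ω
|Z| = √(13.9² + 37.4²) = 39.9 Ω
I = V/|Z| = 9.47/39.9 = 237 mA

237 mA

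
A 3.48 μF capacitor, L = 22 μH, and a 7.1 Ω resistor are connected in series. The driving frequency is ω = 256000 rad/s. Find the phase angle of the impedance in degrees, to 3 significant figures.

X_L = ωL = 5.63 Ω
X_C = 1/(ωC) = 1.12 Ω
Net reactance X = X_L − X_C = 4.51 Ω
Z = 7.10 + j4.51 Ω
|Z| = √(7.10² + 4.51²) = 8.41 Ω
∠Z = arctan(4.51/7.10) = 32.4°

32.4°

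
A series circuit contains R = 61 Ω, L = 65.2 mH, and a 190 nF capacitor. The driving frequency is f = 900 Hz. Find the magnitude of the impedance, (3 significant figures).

565 Ω

ω = 2πf = 5655 rad/s
X_L = ωL = 369 Ω
X_C = 1/(ωC) = 931 Ω
Net reactance X = X_L − X_C = -562 Ω
Z = 61.0 − j562 Ω
|Z| = √(61.0² + 562²) = 565 Ω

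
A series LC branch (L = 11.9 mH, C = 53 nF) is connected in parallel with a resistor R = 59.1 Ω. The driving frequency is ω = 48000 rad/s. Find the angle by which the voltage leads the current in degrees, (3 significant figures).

X_L = ωL = 571 Ω
X_C = 1/(ωC) = 393 Ω
Branch 1: Z₁ = R = 59.1 Ω
Branch 2 (series LC): Z₂ = j(X_L − X_C) = j178 Ω
Parallel: Z = Z₁Z₂/(Z₁+Z₂), |Z| = 56.1 Ω, ∠Z = 18.4°

18.4°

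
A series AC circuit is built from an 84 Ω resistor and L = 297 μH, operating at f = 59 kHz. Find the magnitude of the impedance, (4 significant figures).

ω = 2πf = 370700 rad/s
X_L = ωL = 110.1 Ω
Z = 84.00 + j110.1 Ω
|Z| = √(84.00² + 110.1²) = 138.5 Ω

138.5 Ω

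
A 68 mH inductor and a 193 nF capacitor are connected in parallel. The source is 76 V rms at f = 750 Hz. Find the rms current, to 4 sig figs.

168.1 mA

ω = 2πf = 4712 rad/s
X_L = ωL = 320.4 Ω
X_C = 1/(ωC) = 1100 Ω
Parallel: admittances add. Y = 1/(jωL) + jωC
Y = (0 − j0.002211) S
|Y| = 0.002211 S → |Z| = 1/|Y| = 452.2 Ω, ∠Z = −∠Y = 90.00°
I = V/|Z| = 76/452.2 = 168.1 mA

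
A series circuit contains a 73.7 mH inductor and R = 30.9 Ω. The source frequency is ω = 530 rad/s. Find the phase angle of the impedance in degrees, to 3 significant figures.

X_L = ωL = 39.1 Ω
Z = 30.9 + j39.1 Ω
|Z| = √(30.9² + 39.1²) = 49.8 Ω
∠Z = arctan(39.1/30.9) = 51.7°

51.7°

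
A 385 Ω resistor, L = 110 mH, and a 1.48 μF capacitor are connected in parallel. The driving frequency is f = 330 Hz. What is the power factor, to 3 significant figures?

0.892

ω = 2πf = 2073 rad/s
X_L = ωL = 228 Ω
X_C = 1/(ωC) = 326 Ω
Parallel: admittances add. Y = 1/R + 1/(jωL) + jωC
Y = (0.00260 − j0.00132) S
|Y| = 0.00291 S → |Z| = 1/|Y| = 343 Ω, ∠Z = −∠Y = 26.9°
cos φ = cos(26.9°) = 0.892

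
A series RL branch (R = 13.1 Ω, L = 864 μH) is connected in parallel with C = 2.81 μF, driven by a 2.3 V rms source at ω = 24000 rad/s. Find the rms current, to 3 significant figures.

X_L = ωL = 20.7 Ω
X_C = 1/(ωC) = 14.8 Ω
Branch 1 (R+jX_L): Z₁ = 13.1 + j20.7 Ω, |Z₁| = 24.5 Ω
Branch 2 (−jX_C): Z₂ = −j14.8 Ω
Parallel: Z = Z₁Z₂/(Z₁+Z₂), |Z| = 25.3 Ω, ∠Z = -56.6°
I = V/|Z| = 2.3/25.3 = 90.9 mA

90.9 mA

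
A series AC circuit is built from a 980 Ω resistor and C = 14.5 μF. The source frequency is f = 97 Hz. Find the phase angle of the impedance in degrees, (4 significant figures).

ω = 2πf = 609.5 rad/s
X_C = 1/(ωC) = 113.2 Ω
Z = 980.0 − j113.2 Ω
|Z| = √(980.0² + 113.2²) = 986.5 Ω
∠Z = arctan(-113.2/980.0) = -6.587°

-6.587°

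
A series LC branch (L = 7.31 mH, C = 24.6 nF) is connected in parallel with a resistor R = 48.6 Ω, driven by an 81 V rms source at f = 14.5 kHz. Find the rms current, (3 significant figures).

ω = 2πf = 91110 rad/s
X_L = ωL = 666 Ω
X_C = 1/(ωC) = 446 Ω
Branch 1: Z₁ = R = 48.6 Ω
Branch 2 (series LC): Z₂ = j(X_L − X_C) = j220 Ω
Parallel: Z = Z₁Z₂/(Z₁+Z₂), |Z| = 47.5 Ω, ∠Z = 12.5°
I = V/|Z| = 81/47.5 = 1.71 A

1.71 A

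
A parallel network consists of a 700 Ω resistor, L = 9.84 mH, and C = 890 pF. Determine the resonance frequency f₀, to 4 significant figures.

53.78 kHz

ω₀ = 1/√(LC) = 1/√(0.00984 × 8.9e-10) = 337900 rad/s
f₀ = ω₀/(2π) = 53.78 kHz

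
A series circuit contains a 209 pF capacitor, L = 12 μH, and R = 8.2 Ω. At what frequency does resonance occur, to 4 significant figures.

ω₀ = 1/√(LC) = 1/√(1.2e-05 × 2.09e-10) = 1.997e+07 rad/s
f₀ = ω₀/(2π) = 3.178 MHz

3.178 MHz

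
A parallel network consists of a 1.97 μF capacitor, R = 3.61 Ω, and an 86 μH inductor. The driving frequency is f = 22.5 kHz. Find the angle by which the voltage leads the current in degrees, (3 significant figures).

-35.3°

ω = 2πf = 141400 rad/s
X_L = ωL = 12.2 Ω
X_C = 1/(ωC) = 3.59 Ω
Parallel: admittances add. Y = 1/R + 1/(jωL) + jωC
Y = (0.277 + j0.196) S
|Y| = 0.339 S → |Z| = 1/|Y| = 2.95 Ω, ∠Z = −∠Y = -35.3°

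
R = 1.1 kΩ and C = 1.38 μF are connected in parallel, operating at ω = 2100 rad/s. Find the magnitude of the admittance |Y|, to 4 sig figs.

3.037 mS

X_C = 1/(ωC) = 345.1 Ω
Parallel: admittances add. Y = 1/R + jωC
Y = (0.0009091 + j0.002898) S
|Y| = 0.003037 S → |Z| = 1/|Y| = 329.2 Ω, ∠Z = −∠Y = -72.58°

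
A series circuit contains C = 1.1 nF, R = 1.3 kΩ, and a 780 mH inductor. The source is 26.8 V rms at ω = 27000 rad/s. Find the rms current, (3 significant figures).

X_L = ωL = 21100 Ω
X_C = 1/(ωC) = 33700 Ω
Net reactance X = X_L − X_C = -12600 Ω
Z = 1300 − j12600 Ω
|Z| = √(1300² + 12600²) = 12700 Ω
I = V/|Z| = 26.8/12700 = 2.11 mA

2.11 mA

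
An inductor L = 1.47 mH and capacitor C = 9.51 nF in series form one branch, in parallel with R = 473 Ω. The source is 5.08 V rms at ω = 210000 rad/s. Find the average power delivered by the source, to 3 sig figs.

X_L = ωL = 309 Ω
X_C = 1/(ωC) = 501 Ω
Branch 1: Z₁ = R = 473 Ω
Branch 2 (series LC): Z₂ = j(X_L − X_C) = −j192 Ω
Parallel: Z = Z₁Z₂/(Z₁+Z₂), |Z| = 178 Ω, ∠Z = -67.9°
I = V/|Z| = 28.6 mA
P = VI cos φ = 5.08 × 0.0286 × cos(-67.9°) = 54.6 mW

54.6 mW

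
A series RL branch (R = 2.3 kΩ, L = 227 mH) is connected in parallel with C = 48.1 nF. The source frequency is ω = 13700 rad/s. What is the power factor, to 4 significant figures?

X_L = ωL = 3110 Ω
X_C = 1/(ωC) = 1518 Ω
Branch 1 (R+jX_L): Z₁ = 2300 + j3110 Ω, |Z₁| = 3868 Ω
Branch 2 (−jX_C): Z₂ = −j1518 Ω
Parallel: Z = Z₁Z₂/(Z₁+Z₂), |Z| = 2098 Ω, ∠Z = -71.18°
cos φ = cos(-71.18°) = 0.3226

0.3226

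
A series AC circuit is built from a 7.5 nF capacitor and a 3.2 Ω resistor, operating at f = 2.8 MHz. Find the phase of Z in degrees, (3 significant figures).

-67.1°

ω = 2πf = 1.759e+07 rad/s
X_C = 1/(ωC) = 7.58 Ω
Z = 3.20 − j7.58 Ω
|Z| = √(3.20² + 7.58²) = 8.23 Ω
∠Z = arctan(-7.58/3.20) = -67.1°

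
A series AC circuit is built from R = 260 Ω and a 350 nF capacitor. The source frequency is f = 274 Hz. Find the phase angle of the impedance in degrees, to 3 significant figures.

ω = 2πf = 1722 rad/s
X_C = 1/(ωC) = 1660 Ω
Z = 260 − j1660 Ω
|Z| = √(260² + 1660²) = 1680 Ω
∠Z = arctan(-1660/260) = -81.1°

-81.1°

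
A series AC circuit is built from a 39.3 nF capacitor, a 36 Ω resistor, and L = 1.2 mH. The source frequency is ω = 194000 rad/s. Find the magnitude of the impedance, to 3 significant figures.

X_L = ωL = 233 Ω
X_C = 1/(ωC) = 131 Ω
Net reactance X = X_L − X_C = 102 Ω
Z = 36.0 + j102 Ω
|Z| = √(36.0² + 102²) = 108 Ω

108 Ω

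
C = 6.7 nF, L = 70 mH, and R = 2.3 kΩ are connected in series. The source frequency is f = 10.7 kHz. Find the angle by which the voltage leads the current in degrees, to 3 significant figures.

ω = 2πf = 67230 rad/s
X_L = ωL = 4710 Ω
X_C = 1/(ωC) = 2220 Ω
Net reactance X = X_L − X_C = 2490 Ω
Z = 2300 + j2490 Ω
|Z| = √(2300² + 2490²) = 3390 Ω
∠Z = arctan(2490/2300) = 47.2°

47.2°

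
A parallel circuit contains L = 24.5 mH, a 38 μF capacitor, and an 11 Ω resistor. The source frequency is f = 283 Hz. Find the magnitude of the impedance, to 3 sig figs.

ω = 2πf = 1778 rad/s
X_L = ωL = 43.6 Ω
X_C = 1/(ωC) = 14.8 Ω
Parallel: admittances add. Y = 1/R + 1/(jωL) + jωC
Y = (0.0909 + j0.0446) S
|Y| = 0.101 S → |Z| = 1/|Y| = 9.87 Ω, ∠Z = −∠Y = -26.1°

9.87 Ω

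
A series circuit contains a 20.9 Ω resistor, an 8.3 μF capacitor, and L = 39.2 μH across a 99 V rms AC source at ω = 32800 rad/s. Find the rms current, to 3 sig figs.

4.71 A

X_L = ωL = 1.29 Ω
X_C = 1/(ωC) = 3.67 Ω
Net reactance X = X_L − X_C = -2.39 Ω
Z = 20.9 − j2.39 Ω
|Z| = √(20.9² + 2.39²) = 21.0 Ω
I = V/|Z| = 99/21.0 = 4.71 A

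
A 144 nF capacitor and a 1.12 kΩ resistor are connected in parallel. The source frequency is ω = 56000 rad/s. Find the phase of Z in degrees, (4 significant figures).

-83.68°

X_C = 1/(ωC) = 124.0 Ω
Parallel: admittances add. Y = 1/R + jωC
Y = (0.0008929 + j0.008064) S
|Y| = 0.008113 S → |Z| = 1/|Y| = 123.3 Ω, ∠Z = −∠Y = -83.68°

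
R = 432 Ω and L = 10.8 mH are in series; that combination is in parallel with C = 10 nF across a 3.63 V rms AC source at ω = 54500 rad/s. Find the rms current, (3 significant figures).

3.57 mA

X_L = ωL = 589 Ω
X_C = 1/(ωC) = 1830 Ω
Branch 1 (R+jX_L): Z₁ = 432 + j589 Ω, |Z₁| = 730 Ω
Branch 2 (−jX_C): Z₂ = −j1830 Ω
Parallel: Z = Z₁Z₂/(Z₁+Z₂), |Z| = 1020 Ω, ∠Z = 34.6°
I = V/|Z| = 3.63/1020 = 3.57 mA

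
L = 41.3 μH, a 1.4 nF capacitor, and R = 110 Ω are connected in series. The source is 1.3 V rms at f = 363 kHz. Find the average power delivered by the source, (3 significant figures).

3.10 mW

ω = 2πf = 2.281e+06 rad/s
X_L = ωL = 94.2 Ω
X_C = 1/(ωC) = 313 Ω
Net reactance X = X_L − X_C = -219 Ω
Z = 110 − j219 Ω
|Z| = √(110² + 219²) = 245 Ω
∠Z = arctan(-219/110) = -63.3°
I = V/|Z| = 5.30 mA
P = VI cos φ = 1.3 × 0.00530 × cos(-63.3°) = 3.10 mW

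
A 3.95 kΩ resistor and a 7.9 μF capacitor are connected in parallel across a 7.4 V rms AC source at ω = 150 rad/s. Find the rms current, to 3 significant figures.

8.97 mA

X_C = 1/(ωC) = 844 Ω
Parallel: admittances add. Y = 1/R + jωC
Y = (0.000253 + j0.00119) S
|Y| = 0.00121 S → |Z| = 1/|Y| = 825 Ω, ∠Z = −∠Y = -77.9°
I = V/|Z| = 7.4/825 = 8.97 mA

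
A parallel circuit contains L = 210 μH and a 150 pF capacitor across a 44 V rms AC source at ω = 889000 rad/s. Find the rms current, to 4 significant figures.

X_L = ωL = 186.7 Ω
X_C = 1/(ωC) = 7499 Ω
Parallel: admittances add. Y = 1/(jωL) + jωC
Y = (0 − j0.005223) S
|Y| = 0.005223 S → |Z| = 1/|Y| = 191.5 Ω, ∠Z = −∠Y = 90.00°
I = V/|Z| = 44/191.5 = 229.8 mA

229.8 mA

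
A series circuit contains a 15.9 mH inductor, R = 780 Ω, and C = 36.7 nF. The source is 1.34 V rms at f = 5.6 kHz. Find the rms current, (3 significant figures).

ω = 2πf = 35190 rad/s
X_L = ωL = 559 Ω
X_C = 1/(ωC) = 774 Ω
Net reactance X = X_L − X_C = -215 Ω
Z = 780 − j215 Ω
|Z| = √(780² + 215²) = 809 Ω
I = V/|Z| = 1.34/809 = 1.66 mA

1.66 mA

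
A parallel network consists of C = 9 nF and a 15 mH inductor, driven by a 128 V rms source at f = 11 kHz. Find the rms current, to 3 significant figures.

ω = 2πf = 69120 rad/s
X_L = ωL = 1040 Ω
X_C = 1/(ωC) = 1610 Ω
Parallel: admittances add. Y = 1/(jωL) + jωC
Y = (0 − j0.000343) S
|Y| = 0.000343 S → |Z| = 1/|Y| = 2920 Ω, ∠Z = −∠Y = 90.0°
I = V/|Z| = 128/2920 = 43.8 mA

43.8 mA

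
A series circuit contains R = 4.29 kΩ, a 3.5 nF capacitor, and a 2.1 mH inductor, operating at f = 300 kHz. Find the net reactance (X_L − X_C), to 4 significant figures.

ω = 2πf = 1.885e+06 rad/s
X_L = ωL = 3958 Ω
X_C = 1/(ωC) = 151.6 Ω
X = 3958 − 151.6 = 3807 Ω

3807 Ω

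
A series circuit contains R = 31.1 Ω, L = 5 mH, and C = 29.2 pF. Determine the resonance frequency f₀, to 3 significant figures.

ω₀ = 1/√(LC) = 1/√(0.005 × 2.92e-11) = 2.617e+06 rad/s
f₀ = ω₀/(2π) = 417 kHz

417 kHz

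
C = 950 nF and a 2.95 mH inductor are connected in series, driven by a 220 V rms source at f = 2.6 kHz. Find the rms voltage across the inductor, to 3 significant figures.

653 V

ω = 2πf = 16340 rad/s
X_L = ωL = 48.2 Ω
X_C = 1/(ωC) = 64.4 Ω
Net reactance X = X_L − X_C = -16.2 Ω
Z = − j16.2 Ω
|Z| = √(0² + 16.2²) = 16.2 Ω
I = V/|Z| = 13.5 A
V_L = I·|Z_L| = 13.5 × 48.2 = 653 V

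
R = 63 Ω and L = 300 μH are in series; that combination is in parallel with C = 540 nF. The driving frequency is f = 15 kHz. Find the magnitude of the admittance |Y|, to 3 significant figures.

ω = 2πf = 94250 rad/s
X_L = ωL = 28.3 Ω
X_C = 1/(ωC) = 19.6 Ω
Branch 1 (R+jX_L): Z₁ = 63.0 + j28.3 Ω, |Z₁| = 69.1 Ω
Branch 2 (−jX_C): Z₂ = −j19.6 Ω
Parallel: Z = Z₁Z₂/(Z₁+Z₂), |Z| = 21.3 Ω, ∠Z = -73.6°
|Y| = 1/|Z| = 46.9 mS

46.9 mS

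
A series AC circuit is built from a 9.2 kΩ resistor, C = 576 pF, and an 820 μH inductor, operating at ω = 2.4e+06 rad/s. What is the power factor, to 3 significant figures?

X_L = ωL = 1970 Ω
X_C = 1/(ωC) = 723 Ω
Net reactance X = X_L − X_C = 1240 Ω
Z = 9200 + j1240 Ω
|Z| = √(9200² + 1240²) = 9280 Ω
∠Z = arctan(1240/9200) = 7.70°
cos φ = cos(7.70°) = 0.991

0.991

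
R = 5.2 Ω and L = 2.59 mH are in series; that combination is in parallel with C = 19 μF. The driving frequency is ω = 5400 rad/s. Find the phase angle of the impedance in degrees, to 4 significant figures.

-59.58°

X_L = ωL = 13.99 Ω
X_C = 1/(ωC) = 9.747 Ω
Branch 1 (R+jX_L): Z₁ = 5.200 + j13.99 Ω, |Z₁| = 14.92 Ω
Branch 2 (−jX_C): Z₂ = −j9.747 Ω
Parallel: Z = Z₁Z₂/(Z₁+Z₂), |Z| = 21.68 Ω, ∠Z = -59.58°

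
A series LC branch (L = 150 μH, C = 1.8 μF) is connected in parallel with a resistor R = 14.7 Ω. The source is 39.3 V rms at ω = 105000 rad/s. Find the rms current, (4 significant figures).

X_L = ωL = 15.75 Ω
X_C = 1/(ωC) = 5.291 Ω
Branch 1: Z₁ = R = 14.70 Ω
Branch 2 (series LC): Z₂ = j(X_L − X_C) = j10.46 Ω
Parallel: Z = Z₁Z₂/(Z₁+Z₂), |Z| = 8.522 Ω, ∠Z = 54.57°
I = V/|Z| = 39.3/8.522 = 4.612 A

4.612 A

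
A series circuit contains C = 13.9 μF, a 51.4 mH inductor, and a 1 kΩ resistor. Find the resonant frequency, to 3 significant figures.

ω₀ = 1/√(LC) = 1/√(0.0514 × 1.39e-05) = 1183 rad/s
f₀ = ω₀/(2π) = 188 Hz

188 Hz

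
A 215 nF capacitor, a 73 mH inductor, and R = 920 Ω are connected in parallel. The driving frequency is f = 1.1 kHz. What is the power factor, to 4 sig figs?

0.9097

ω = 2πf = 6912 rad/s
X_L = ωL = 504.5 Ω
X_C = 1/(ωC) = 673.0 Ω
Parallel: admittances add. Y = 1/R + 1/(jωL) + jωC
Y = (0.001087 − j0.0004960) S
|Y| = 0.001195 S → |Z| = 1/|Y| = 837.0 Ω, ∠Z = −∠Y = 24.53°
cos φ = cos(24.53°) = 0.9097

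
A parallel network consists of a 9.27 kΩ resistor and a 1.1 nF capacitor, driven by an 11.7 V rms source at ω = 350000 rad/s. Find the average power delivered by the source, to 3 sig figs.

X_C = 1/(ωC) = 2600 Ω
Parallel: admittances add. Y = 1/R + jωC
Y = (0.000108 + j0.000385) S
|Y| = 0.000400 S → |Z| = 1/|Y| = 2500 Ω, ∠Z = −∠Y = -74.3°
I = V/|Z| = 4.68 mA
P = VI cos φ = 11.7 × 0.00468 × cos(-74.3°) = 14.8 mW

14.8 mW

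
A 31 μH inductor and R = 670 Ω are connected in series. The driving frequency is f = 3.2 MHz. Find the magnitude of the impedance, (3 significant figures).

ω = 2πf = 2.011e+07 rad/s
X_L = ωL = 623 Ω
Z = 670 + j623 Ω
|Z| = √(670² + 623²) = 915 Ω

915 Ω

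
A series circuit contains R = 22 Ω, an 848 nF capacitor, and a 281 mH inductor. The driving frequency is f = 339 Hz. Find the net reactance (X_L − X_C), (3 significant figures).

ω = 2πf = 2130 rad/s
X_L = ωL = 599 Ω
X_C = 1/(ωC) = 554 Ω
X = 599 − 554 = 44.9 Ω

44.9 Ω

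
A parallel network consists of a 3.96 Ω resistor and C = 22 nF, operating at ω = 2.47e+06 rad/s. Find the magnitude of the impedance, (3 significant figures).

X_C = 1/(ωC) = 18.4 Ω
Parallel: admittances add. Y = 1/R + jωC
Y = (0.253 + j0.0543) S
|Y| = 0.258 S → |Z| = 1/|Y| = 3.87 Ω, ∠Z = −∠Y = -12.1°

3.87 Ω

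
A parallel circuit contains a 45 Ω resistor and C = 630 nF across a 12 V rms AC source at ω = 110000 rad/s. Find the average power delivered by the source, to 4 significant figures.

3.200 W

X_C = 1/(ωC) = 14.43 Ω
Parallel: admittances add. Y = 1/R + jωC
Y = (0.02222 + j0.06930) S
|Y| = 0.07278 S → |Z| = 1/|Y| = 13.74 Ω, ∠Z = −∠Y = -72.22°
I = V/|Z| = 873.3 mA
P = VI cos φ = 12 × 0.8733 × cos(-72.22°) = 3.200 W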